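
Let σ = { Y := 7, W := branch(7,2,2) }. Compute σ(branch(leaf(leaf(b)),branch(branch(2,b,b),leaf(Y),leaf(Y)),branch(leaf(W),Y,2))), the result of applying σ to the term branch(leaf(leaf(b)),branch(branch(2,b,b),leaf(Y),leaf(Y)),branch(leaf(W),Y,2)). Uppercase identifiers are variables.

Replace each occurrence of Y with 7.
Replace each occurrence of W with branch(7,2,2).
Result: branch(leaf(leaf(b)),branch(branch(2,b,b),leaf(7),leaf(7)),branch(leaf(branch(7,2,2)),7,2)).

branch(leaf(leaf(b)),branch(branch(2,b,b),leaf(7),leaf(7)),branch(leaf(branch(7,2,2)),7,2))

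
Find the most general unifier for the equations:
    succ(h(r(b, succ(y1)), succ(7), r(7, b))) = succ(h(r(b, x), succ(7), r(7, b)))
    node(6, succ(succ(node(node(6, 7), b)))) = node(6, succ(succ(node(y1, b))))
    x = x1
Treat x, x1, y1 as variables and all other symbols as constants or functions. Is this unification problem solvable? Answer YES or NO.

Decompose succ/1: h(r(b, succ(y1)), succ(7), r(7, b)) = h(r(b, x), succ(7), r(7, b)).
Decompose h/3: r(b, succ(y1)) = r(b, x),  succ(7) = succ(7),  r(7, b) = r(7, b).
Decompose r/2: b = b,  succ(y1) = x.
Delete trivial equation b = b.
Bind x := succ(y1); substituting into the one remaining equation that mentions x gives: succ(y1) = x1.
Delete trivial equation succ(7) = succ(7).
Delete trivial equation r(7, b) = r(7, b).
Decompose node/2: 6 = 6,  succ(succ(node(node(6, 7), b))) = succ(succ(node(y1, b))).
Delete trivial equation 6 = 6.
Decompose succ/1: succ(node(node(6, 7), b)) = succ(node(y1, b)).
Decompose succ/1: node(node(6, 7), b) = node(y1, b).
Decompose node/2: node(6, 7) = y1,  b = b.
Bind y1 := node(6, 7); substituting into the one remaining equation that mentions y1 gives: succ(node(6, 7)) = x1. Substituting into the earlier binding gives x := succ(node(6, 7)).
Delete trivial equation b = b.
Bind x1 := succ(node(6, 7)).
No equations remain and no clash or occurs-check failure arose, so a unifier exists.

YES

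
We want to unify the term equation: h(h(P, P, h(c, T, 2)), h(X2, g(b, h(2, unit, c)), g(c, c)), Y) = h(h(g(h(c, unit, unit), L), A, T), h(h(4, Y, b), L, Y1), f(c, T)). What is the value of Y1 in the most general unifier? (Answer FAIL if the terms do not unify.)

Decompose h/3: h(P, P, h(c, T, 2)) = h(g(h(c, unit, unit), L), A, T),  h(X2, g(b, h(2, unit, c)), g(c, c)) = h(h(4, Y, b), L, Y1),  Y = f(c, T).
Decompose h/3: P = g(h(c, unit, unit), L),  P = A,  h(c, T, 2) = T.
Bind P := g(h(c, unit, unit), L); substituting into the one remaining equation that mentions P gives: g(h(c, unit, unit), L) = A.
Bind A := g(h(c, unit, unit), L); no other remaining equation mentions A.
Occurs check fails: T occurs in h(c, T, 2); the equation T = h(c, T, 2) has no finite solution.

FAIL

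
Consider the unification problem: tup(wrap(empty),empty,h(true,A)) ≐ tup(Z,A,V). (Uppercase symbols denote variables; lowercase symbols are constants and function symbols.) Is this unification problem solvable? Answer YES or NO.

YES

Decompose tup/3: wrap(empty) ≐ Z,  empty ≐ A,  h(true,A) ≐ V.
Bind Z := wrap(empty); no other remaining equation mentions Z.
Bind A := empty; substituting into the remaining equation gives: h(true,empty) ≐ V.
Bind V := h(true,empty).
No equations remain and no clash or occurs-check failure arose, so a unifier exists.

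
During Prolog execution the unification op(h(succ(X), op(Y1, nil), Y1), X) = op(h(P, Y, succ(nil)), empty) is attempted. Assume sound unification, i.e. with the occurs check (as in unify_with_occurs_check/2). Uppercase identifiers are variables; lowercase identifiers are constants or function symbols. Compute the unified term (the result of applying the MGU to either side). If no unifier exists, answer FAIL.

Decompose op/2: h(succ(X), op(Y1, nil), Y1) = h(P, Y, succ(nil)),  X = empty.
Decompose h/3: succ(X) = P,  op(Y1, nil) = Y,  Y1 = succ(nil).
Bind P := succ(X); no other remaining equation mentions P.
Bind Y := op(Y1, nil); no other remaining equation mentions Y.
Bind Y1 := succ(nil); no other remaining equation mentions Y1. Substituting into the earlier binding gives Y := op(succ(nil), nil).
Bind X := empty. Substituting into the earlier binding gives P := succ(empty).
Applying the MGU to either side gives op(h(succ(empty), op(succ(nil), nil), succ(nil)), empty).

op(h(succ(empty), op(succ(nil), nil), succ(nil)), empty)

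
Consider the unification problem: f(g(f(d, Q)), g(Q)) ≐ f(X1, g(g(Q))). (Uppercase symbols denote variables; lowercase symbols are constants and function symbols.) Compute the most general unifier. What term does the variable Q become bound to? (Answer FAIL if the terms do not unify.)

FAIL

Decompose f/2: g(f(d, Q)) ≐ X1,  g(Q) ≐ g(g(Q)).
Bind X1 := g(f(d, Q)); no other remaining equation mentions X1.
Decompose g/1: Q ≐ g(Q).
Occurs check fails: Q occurs in g(Q); the equation Q ≐ g(Q) has no finite solution.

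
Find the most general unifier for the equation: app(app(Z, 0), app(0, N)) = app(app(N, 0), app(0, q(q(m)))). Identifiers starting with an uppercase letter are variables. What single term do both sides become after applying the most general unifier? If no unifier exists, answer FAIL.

app(app(q(q(m)), 0), app(0, q(q(m))))

Decompose app/2: app(Z, 0) = app(N, 0),  app(0, N) = app(0, q(q(m))).
Decompose app/2: Z = N,  0 = 0.
Bind Z := N; no other remaining equation mentions Z.
Delete trivial equation 0 = 0.
Decompose app/2: 0 = 0,  N = q(q(m)).
Delete trivial equation 0 = 0.
Bind N := q(q(m)). Substituting into the earlier binding gives Z := q(q(m)).
Applying the MGU to either side gives app(app(q(q(m)), 0), app(0, q(q(m)))).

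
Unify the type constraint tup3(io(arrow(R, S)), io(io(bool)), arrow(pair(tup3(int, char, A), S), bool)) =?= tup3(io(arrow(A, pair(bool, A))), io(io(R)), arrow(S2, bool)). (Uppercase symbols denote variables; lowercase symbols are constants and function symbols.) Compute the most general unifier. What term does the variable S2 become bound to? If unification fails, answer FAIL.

Decompose tup3/3: io(arrow(R, S)) =?= io(arrow(A, pair(bool, A))),  io(io(bool)) =?= io(io(R)),  arrow(pair(tup3(int, char, A), S), bool) =?= arrow(S2, bool).
Decompose io/1: arrow(R, S) =?= arrow(A, pair(bool, A)).
Decompose arrow/2: R =?= A,  S =?= pair(bool, A).
Bind R := A; substituting into the one remaining equation that mentions R gives: io(io(bool)) =?= io(io(A)).
Bind S := pair(bool, A); substituting into the one remaining equation that mentions S gives: arrow(pair(tup3(int, char, A), pair(bool, A)), bool) =?= arrow(S2, bool).
Decompose io/1: io(bool) =?= io(A).
Decompose io/1: bool =?= A.
Bind A := bool; substituting into the remaining equation gives: arrow(pair(tup3(int, char, bool), pair(bool, bool)), bool) =?= arrow(S2, bool). Substituting into the earlier bindings gives R := bool, S := pair(bool, bool).
Decompose arrow/2: pair(tup3(int, char, bool), pair(bool, bool)) =?= S2,  bool =?= bool.
Bind S2 := pair(tup3(int, char, bool), pair(bool, bool)); no other remaining equation mentions S2.
Delete trivial equation bool =?= bool.
MGU = { R := bool, S := pair(bool, bool), A := bool, S2 := pair(tup3(int, char, bool), pair(bool, bool)) }, so S2 := pair(tup3(int, char, bool), pair(bool, bool)).

pair(tup3(int, char, bool), pair(bool, bool))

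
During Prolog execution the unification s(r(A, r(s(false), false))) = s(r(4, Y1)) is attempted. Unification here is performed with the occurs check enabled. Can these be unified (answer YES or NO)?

YES

Decompose s/1: r(A, r(s(false), false)) = r(4, Y1).
Decompose r/2: A = 4,  r(s(false), false) = Y1.
Bind A := 4; no other remaining equation mentions A.
Bind Y1 := r(s(false), false).
No equations remain and no clash or occurs-check failure arose, so a unifier exists.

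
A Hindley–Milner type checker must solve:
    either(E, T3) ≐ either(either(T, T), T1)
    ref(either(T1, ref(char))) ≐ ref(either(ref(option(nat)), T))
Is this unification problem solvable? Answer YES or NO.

YES

Decompose either/2: E ≐ either(T, T),  T3 ≐ T1.
Bind E := either(T, T); no other remaining equation mentions E.
Bind T3 := T1; no other remaining equation mentions T3.
Decompose ref/1: either(T1, ref(char)) ≐ either(ref(option(nat)), T).
Decompose either/2: T1 ≐ ref(option(nat)),  ref(char) ≐ T.
Bind T1 := ref(option(nat)); no other remaining equation mentions T1. Substituting into the earlier binding gives T3 := ref(option(nat)).
Bind T := ref(char). Substituting into the earlier binding gives E := either(ref(char), ref(char)).
No equations remain and no clash or occurs-check failure arose, so a unifier exists.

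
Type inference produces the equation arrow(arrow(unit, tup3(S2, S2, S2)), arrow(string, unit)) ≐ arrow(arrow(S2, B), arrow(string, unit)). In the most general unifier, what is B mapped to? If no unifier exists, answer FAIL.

tup3(unit, unit, unit)

Decompose arrow/2: arrow(unit, tup3(S2, S2, S2)) ≐ arrow(S2, B),  arrow(string, unit) ≐ arrow(string, unit).
Decompose arrow/2: unit ≐ S2,  tup3(S2, S2, S2) ≐ B.
Bind S2 := unit; substituting into the one remaining equation that mentions S2 gives: tup3(unit, unit, unit) ≐ B.
Bind B := tup3(unit, unit, unit); no other remaining equation mentions B.
Delete trivial equation arrow(string, unit) ≐ arrow(string, unit).
MGU = { S2 ↦ unit, B ↦ tup3(unit, unit, unit) }, so B ↦ tup3(unit, unit, unit).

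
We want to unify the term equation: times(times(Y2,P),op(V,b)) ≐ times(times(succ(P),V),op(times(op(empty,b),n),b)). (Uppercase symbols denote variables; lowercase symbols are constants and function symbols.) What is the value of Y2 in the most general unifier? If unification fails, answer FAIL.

Decompose times/2: times(Y2,P) ≐ times(succ(P),V),  op(V,b) ≐ op(times(op(empty,b),n),b).
Decompose times/2: Y2 ≐ succ(P),  P ≐ V.
Bind Y2 := succ(P); no other remaining equation mentions Y2.
Bind P := V; no other remaining equation mentions P. Substituting into the earlier binding gives Y2 := succ(V).
Decompose op/2: V ≐ times(op(empty,b),n),  b ≐ b.
Bind V := times(op(empty,b),n); no other remaining equation mentions V. Substituting into the earlier bindings gives Y2 := succ(times(op(empty,b),n)), P := times(op(empty,b),n).
Delete trivial equation b ≐ b.
MGU = { Y2 := succ(times(op(empty,b),n)), P := times(op(empty,b),n), V := times(op(empty,b),n) }, so Y2 := succ(times(op(empty,b),n)).

succ(times(op(empty,b),n))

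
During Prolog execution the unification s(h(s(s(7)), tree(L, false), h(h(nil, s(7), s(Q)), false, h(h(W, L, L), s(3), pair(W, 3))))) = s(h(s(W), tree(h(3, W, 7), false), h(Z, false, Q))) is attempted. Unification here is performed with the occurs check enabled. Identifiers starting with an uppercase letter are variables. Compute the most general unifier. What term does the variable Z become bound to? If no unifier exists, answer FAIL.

Decompose s/1: h(s(s(7)), tree(L, false), h(h(nil, s(7), s(Q)), false, h(h(W, L, L), s(3), pair(W, 3)))) = h(s(W), tree(h(3, W, 7), false), h(Z, false, Q)).
Decompose h/3: s(s(7)) = s(W),  tree(L, false) = tree(h(3, W, 7), false),  h(h(nil, s(7), s(Q)), false, h(h(W, L, L), s(3), pair(W, 3))) = h(Z, false, Q).
Decompose s/1: s(7) = W.
Bind W := s(7); substituting into the remaining equations gives: tree(L, false) = tree(h(3, s(7), 7), false),  h(h(nil, s(7), s(Q)), false, h(h(s(7), L, L), s(3), pair(s(7), 3))) = h(Z, false, Q).
Decompose tree/2: L = h(3, s(7), 7),  false = false.
Bind L := h(3, s(7), 7); substituting into the one remaining equation that mentions L gives: h(h(nil, s(7), s(Q)), false, h(h(s(7), h(3, s(7), 7), h(3, s(7), 7)), s(3), pair(s(7), 3))) = h(Z, false, Q).
Delete trivial equation false = false.
Decompose h/3: h(nil, s(7), s(Q)) = Z,  false = false,  h(h(s(7), h(3, s(7), 7), h(3, s(7), 7)), s(3), pair(s(7), 3)) = Q.
Bind Z := h(nil, s(7), s(Q)); no other remaining equation mentions Z.
Delete trivial equation false = false.
Bind Q := h(h(s(7), h(3, s(7), 7), h(3, s(7), 7)), s(3), pair(s(7), 3)). Substituting into the earlier binding gives Z := h(nil, s(7), s(h(h(s(7), h(3, s(7), 7), h(3, s(7), 7)), s(3), pair(s(7), 3)))).
MGU = { W ↦ s(7), L ↦ h(3, s(7), 7), Z ↦ h(nil, s(7), s(h(h(s(7), h(3, s(7), 7), h(3, s(7), 7)), s(3), pair(s(7), 3)))), Q ↦ h(h(s(7), h(3, s(7), 7), h(3, s(7), 7)), s(3), pair(s(7), 3)) }, so Z ↦ h(nil, s(7), s(h(h(s(7), h(3, s(7), 7), h(3, s(7), 7)), s(3), pair(s(7), 3)))).

h(nil, s(7), s(h(h(s(7), h(3, s(7), 7), h(3, s(7), 7)), s(3), pair(s(7), 3))))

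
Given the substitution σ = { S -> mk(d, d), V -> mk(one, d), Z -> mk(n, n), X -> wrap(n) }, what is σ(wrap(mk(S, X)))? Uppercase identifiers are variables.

wrap(mk(mk(d, d), wrap(n)))

Replace each occurrence of S with mk(d, d).
Replace each occurrence of X with wrap(n).
Result: wrap(mk(mk(d, d), wrap(n))).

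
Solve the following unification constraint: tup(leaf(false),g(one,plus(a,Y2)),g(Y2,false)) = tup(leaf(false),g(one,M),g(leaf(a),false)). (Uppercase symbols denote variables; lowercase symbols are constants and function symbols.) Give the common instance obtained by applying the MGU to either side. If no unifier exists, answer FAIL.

tup(leaf(false),g(one,plus(a,leaf(a))),g(leaf(a),false))

Decompose tup/3: leaf(false) = leaf(false),  g(one,plus(a,Y2)) = g(one,M),  g(Y2,false) = g(leaf(a),false).
Delete trivial equation leaf(false) = leaf(false).
Decompose g/2: one = one,  plus(a,Y2) = M.
Delete trivial equation one = one.
Bind M := plus(a,Y2); no other remaining equation mentions M.
Decompose g/2: Y2 = leaf(a),  false = false.
Bind Y2 := leaf(a); no other remaining equation mentions Y2. Substituting into the earlier binding gives M := plus(a,leaf(a)).
Delete trivial equation false = false.
Applying the MGU to either side gives tup(leaf(false),g(one,plus(a,leaf(a))),g(leaf(a),false)).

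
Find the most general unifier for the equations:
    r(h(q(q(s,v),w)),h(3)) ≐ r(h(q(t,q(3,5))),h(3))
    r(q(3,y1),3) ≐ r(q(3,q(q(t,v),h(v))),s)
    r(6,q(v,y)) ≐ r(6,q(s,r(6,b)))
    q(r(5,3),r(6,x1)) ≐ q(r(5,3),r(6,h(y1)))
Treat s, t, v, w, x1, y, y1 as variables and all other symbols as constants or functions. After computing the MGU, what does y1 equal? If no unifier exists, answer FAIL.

Decompose r/2: h(q(q(s,v),w)) ≐ h(q(t,q(3,5))),  h(3) ≐ h(3).
Decompose h/1: q(q(s,v),w) ≐ q(t,q(3,5)).
Decompose q/2: q(s,v) ≐ t,  w ≐ q(3,5).
Bind t := q(s,v); substituting into the one remaining equation that mentions t gives: r(q(3,y1),3) ≐ r(q(3,q(q(q(s,v),v),h(v))),s).
Bind w := q(3,5); no other remaining equation mentions w.
Delete trivial equation h(3) ≐ h(3).
Decompose r/2: q(3,y1) ≐ q(3,q(q(q(s,v),v),h(v))),  3 ≐ s.
Decompose q/2: 3 ≐ 3,  y1 ≐ q(q(q(s,v),v),h(v)).
Delete trivial equation 3 ≐ 3.
Bind y1 := q(q(q(s,v),v),h(v)); substituting into the one remaining equation that mentions y1 gives: q(r(5,3),r(6,x1)) ≐ q(r(5,3),r(6,h(q(q(q(s,v),v),h(v))))).
Bind s := 3; substituting into the remaining equations gives: r(6,q(v,y)) ≐ r(6,q(3,r(6,b))),  q(r(5,3),r(6,x1)) ≐ q(r(5,3),r(6,h(q(q(q(3,v),v),h(v))))). Substituting into the earlier bindings gives t := q(3,v), y1 := q(q(q(3,v),v),h(v)).
Decompose r/2: 6 ≐ 6,  q(v,y) ≐ q(3,r(6,b)).
Delete trivial equation 6 ≐ 6.
Decompose q/2: v ≐ 3,  y ≐ r(6,b).
Bind v := 3; substituting into the one remaining equation that mentions v gives: q(r(5,3),r(6,x1)) ≐ q(r(5,3),r(6,h(q(q(q(3,3),3),h(3))))). Substituting into the earlier bindings gives t := q(3,3), y1 := q(q(q(3,3),3),h(3)).
Bind y := r(6,b); no other remaining equation mentions y.
Decompose q/2: r(5,3) ≐ r(5,3),  r(6,x1) ≐ r(6,h(q(q(q(3,3),3),h(3)))).
Delete trivial equation r(5,3) ≐ r(5,3).
Decompose r/2: 6 ≐ 6,  x1 ≐ h(q(q(q(3,3),3),h(3))).
Delete trivial equation 6 ≐ 6.
Bind x1 := h(q(q(q(3,3),3),h(3))).
MGU = { t -> q(3,3), w -> q(3,5), y1 -> q(q(q(3,3),3),h(3)), s -> 3, v -> 3, y -> r(6,b), x1 -> h(q(q(q(3,3),3),h(3))) }, so y1 -> q(q(q(3,3),3),h(3)).

q(q(q(3,3),3),h(3))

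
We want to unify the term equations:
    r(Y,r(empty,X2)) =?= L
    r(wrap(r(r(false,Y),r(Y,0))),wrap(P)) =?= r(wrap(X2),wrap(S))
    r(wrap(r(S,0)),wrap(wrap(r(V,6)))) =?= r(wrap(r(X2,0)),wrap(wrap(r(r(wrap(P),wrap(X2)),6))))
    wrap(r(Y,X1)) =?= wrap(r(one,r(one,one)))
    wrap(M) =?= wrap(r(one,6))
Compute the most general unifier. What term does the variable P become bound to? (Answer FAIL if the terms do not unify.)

r(r(false,one),r(one,0))

Bind L := r(Y,r(empty,X2)); no other remaining equation mentions L.
Decompose r/2: wrap(r(r(false,Y),r(Y,0))) =?= wrap(X2),  wrap(P) =?= wrap(S).
Decompose wrap/1: r(r(false,Y),r(Y,0)) =?= X2.
Bind X2 := r(r(false,Y),r(Y,0)); substituting into the one remaining equation that mentions X2 gives: r(wrap(r(S,0)),wrap(wrap(r(V,6)))) =?= r(wrap(r(r(r(false,Y),r(Y,0)),0)),wrap(wrap(r(r(wrap(P),wrap(r(r(false,Y),r(Y,0)))),6)))). Substituting into the earlier binding gives L := r(Y,r(empty,r(r(false,Y),r(Y,0)))).
Decompose wrap/1: P =?= S.
Bind P := S; substituting into the one remaining equation that mentions P gives: r(wrap(r(S,0)),wrap(wrap(r(V,6)))) =?= r(wrap(r(r(r(false,Y),r(Y,0)),0)),wrap(wrap(r(r(wrap(S),wrap(r(r(false,Y),r(Y,0)))),6)))).
Decompose r/2: wrap(r(S,0)) =?= wrap(r(r(r(false,Y),r(Y,0)),0)),  wrap(wrap(r(V,6))) =?= wrap(wrap(r(r(wrap(S),wrap(r(r(false,Y),r(Y,0)))),6))).
Decompose wrap/1: r(S,0) =?= r(r(r(false,Y),r(Y,0)),0).
Decompose r/2: S =?= r(r(false,Y),r(Y,0)),  0 =?= 0.
Bind S := r(r(false,Y),r(Y,0)); substituting into the one remaining equation that mentions S gives: wrap(wrap(r(V,6))) =?= wrap(wrap(r(r(wrap(r(r(false,Y),r(Y,0))),wrap(r(r(false,Y),r(Y,0)))),6))). Substituting into the earlier binding gives P := r(r(false,Y),r(Y,0)).
Delete trivial equation 0 =?= 0.
Decompose wrap/1: wrap(r(V,6)) =?= wrap(r(r(wrap(r(r(false,Y),r(Y,0))),wrap(r(r(false,Y),r(Y,0)))),6)).
Decompose wrap/1: r(V,6) =?= r(r(wrap(r(r(false,Y),r(Y,0))),wrap(r(r(false,Y),r(Y,0)))),6).
Decompose r/2: V =?= r(wrap(r(r(false,Y),r(Y,0))),wrap(r(r(false,Y),r(Y,0)))),  6 =?= 6.
Bind V := r(wrap(r(r(false,Y),r(Y,0))),wrap(r(r(false,Y),r(Y,0)))); no other remaining equation mentions V.
Delete trivial equation 6 =?= 6.
Decompose wrap/1: r(Y,X1) =?= r(one,r(one,one)).
Decompose r/2: Y =?= one,  X1 =?= r(one,one).
Bind Y := one; no other remaining equation mentions Y. Substituting into the earlier bindings gives L := r(one,r(empty,r(r(false,one),r(one,0)))), X2 := r(r(false,one),r(one,0)), P := r(r(false,one),r(one,0)), S := r(r(false,one),r(one,0)), V := r(wrap(r(r(false,one),r(one,0))),wrap(r(r(false,one),r(one,0)))).
Bind X1 := r(one,one); no other remaining equation mentions X1.
Decompose wrap/1: M =?= r(one,6).
Bind M := r(one,6).
MGU = { L -> r(one,r(empty,r(r(false,one),r(one,0)))), X2 -> r(r(false,one),r(one,0)), P -> r(r(false,one),r(one,0)), S -> r(r(false,one),r(one,0)), V -> r(wrap(r(r(false,one),r(one,0))),wrap(r(r(false,one),r(one,0)))), Y -> one, X1 -> r(one,one), M -> r(one,6) }, so P -> r(r(false,one),r(one,0)).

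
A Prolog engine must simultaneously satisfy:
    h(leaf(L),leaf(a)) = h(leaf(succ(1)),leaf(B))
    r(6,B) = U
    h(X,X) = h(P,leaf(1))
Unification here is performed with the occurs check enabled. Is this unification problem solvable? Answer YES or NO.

YES

Decompose h/2: leaf(L) = leaf(succ(1)),  leaf(a) = leaf(B).
Decompose leaf/1: L = succ(1).
Bind L := succ(1); no other remaining equation mentions L.
Decompose leaf/1: a = B.
Bind B := a; substituting into the one remaining equation that mentions B gives: r(6,a) = U.
Bind U := r(6,a); no other remaining equation mentions U.
Decompose h/2: X = P,  X = leaf(1).
Bind X := P; substituting into the remaining equation gives: P = leaf(1).
Bind P := leaf(1). Substituting into the earlier binding gives X := leaf(1).
No equations remain and no clash or occurs-check failure arose, so a unifier exists.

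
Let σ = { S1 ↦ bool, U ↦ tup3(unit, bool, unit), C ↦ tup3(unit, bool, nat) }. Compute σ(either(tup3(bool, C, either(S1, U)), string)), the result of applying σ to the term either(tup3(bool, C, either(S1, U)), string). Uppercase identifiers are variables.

either(tup3(bool, tup3(unit, bool, nat), either(bool, tup3(unit, bool, unit))), string)

Replace each occurrence of S1 with bool.
Replace each occurrence of U with tup3(unit, bool, unit).
Replace each occurrence of C with tup3(unit, bool, nat).
Result: either(tup3(bool, tup3(unit, bool, nat), either(bool, tup3(unit, bool, unit))), string).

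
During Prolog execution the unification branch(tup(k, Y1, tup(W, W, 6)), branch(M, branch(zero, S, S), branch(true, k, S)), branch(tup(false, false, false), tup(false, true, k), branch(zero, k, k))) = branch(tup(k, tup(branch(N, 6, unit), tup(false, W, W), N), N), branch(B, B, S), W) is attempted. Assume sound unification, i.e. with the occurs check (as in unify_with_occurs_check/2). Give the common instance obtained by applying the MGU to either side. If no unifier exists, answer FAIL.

Decompose branch/3: tup(k, Y1, tup(W, W, 6)) = tup(k, tup(branch(N, 6, unit), tup(false, W, W), N), N),  branch(M, branch(zero, S, S), branch(true, k, S)) = branch(B, B, S),  branch(tup(false, false, false), tup(false, true, k), branch(zero, k, k)) = W.
Decompose tup/3: k = k,  Y1 = tup(branch(N, 6, unit), tup(false, W, W), N),  tup(W, W, 6) = N.
Delete trivial equation k = k.
Bind Y1 := tup(branch(N, 6, unit), tup(false, W, W), N); no other remaining equation mentions Y1.
Bind N := tup(W, W, 6); no other remaining equation mentions N. Substituting into the earlier binding gives Y1 := tup(branch(tup(W, W, 6), 6, unit), tup(false, W, W), tup(W, W, 6)).
Decompose branch/3: M = B,  branch(zero, S, S) = B,  branch(true, k, S) = S.
Bind M := B; no other remaining equation mentions M.
Bind B := branch(zero, S, S); no other remaining equation mentions B. Substituting into the earlier binding gives M := branch(zero, S, S).
Occurs check fails: S occurs in branch(true, k, S); the equation S = branch(true, k, S) has no finite solution.

FAIL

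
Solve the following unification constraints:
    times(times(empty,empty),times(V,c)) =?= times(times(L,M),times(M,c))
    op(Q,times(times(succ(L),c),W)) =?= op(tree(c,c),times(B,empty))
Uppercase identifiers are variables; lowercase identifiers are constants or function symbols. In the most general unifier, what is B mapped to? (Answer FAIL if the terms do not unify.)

Decompose times/2: times(empty,empty) =?= times(L,M),  times(V,c) =?= times(M,c).
Decompose times/2: empty =?= L,  empty =?= M.
Bind L := empty; substituting into the one remaining equation that mentions L gives: op(Q,times(times(succ(empty),c),W)) =?= op(tree(c,c),times(B,empty)).
Bind M := empty; substituting into the one remaining equation that mentions M gives: times(V,c) =?= times(empty,c).
Decompose times/2: V =?= empty,  c =?= c.
Bind V := empty; no other remaining equation mentions V.
Delete trivial equation c =?= c.
Decompose op/2: Q =?= tree(c,c),  times(times(succ(empty),c),W) =?= times(B,empty).
Bind Q := tree(c,c); no other remaining equation mentions Q.
Decompose times/2: times(succ(empty),c) =?= B,  W =?= empty.
Bind B := times(succ(empty),c); no other remaining equation mentions B.
Bind W := empty.
MGU = { L := empty, M := empty, V := empty, Q := tree(c,c), B := times(succ(empty),c), W := empty }, so B := times(succ(empty),c).

times(succ(empty),c)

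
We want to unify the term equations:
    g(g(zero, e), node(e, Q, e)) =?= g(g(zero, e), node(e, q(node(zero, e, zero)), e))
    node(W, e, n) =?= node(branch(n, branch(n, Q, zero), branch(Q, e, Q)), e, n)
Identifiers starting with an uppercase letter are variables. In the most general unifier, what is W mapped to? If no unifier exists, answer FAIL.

branch(n, branch(n, q(node(zero, e, zero)), zero), branch(q(node(zero, e, zero)), e, q(node(zero, e, zero))))

Decompose g/2: g(zero, e) =?= g(zero, e),  node(e, Q, e) =?= node(e, q(node(zero, e, zero)), e).
Delete trivial equation g(zero, e) =?= g(zero, e).
Decompose node/3: e =?= e,  Q =?= q(node(zero, e, zero)),  e =?= e.
Delete trivial equation e =?= e.
Bind Q := q(node(zero, e, zero)); substituting into the one remaining equation that mentions Q gives: node(W, e, n) =?= node(branch(n, branch(n, q(node(zero, e, zero)), zero), branch(q(node(zero, e, zero)), e, q(node(zero, e, zero)))), e, n).
Delete trivial equation e =?= e.
Decompose node/3: W =?= branch(n, branch(n, q(node(zero, e, zero)), zero), branch(q(node(zero, e, zero)), e, q(node(zero, e, zero)))),  e =?= e,  n =?= n.
Bind W := branch(n, branch(n, q(node(zero, e, zero)), zero), branch(q(node(zero, e, zero)), e, q(node(zero, e, zero)))); no other remaining equation mentions W.
Delete trivial equation e =?= e.
Delete trivial equation n =?= n.
MGU = { Q -> q(node(zero, e, zero)), W -> branch(n, branch(n, q(node(zero, e, zero)), zero), branch(q(node(zero, e, zero)), e, q(node(zero, e, zero)))) }, so W -> branch(n, branch(n, q(node(zero, e, zero)), zero), branch(q(node(zero, e, zero)), e, q(node(zero, e, zero)))).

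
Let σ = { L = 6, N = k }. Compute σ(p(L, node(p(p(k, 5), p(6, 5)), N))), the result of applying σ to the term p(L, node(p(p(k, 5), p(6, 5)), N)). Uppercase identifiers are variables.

p(6, node(p(p(k, 5), p(6, 5)), k))

Replace each occurrence of L with 6.
Replace each occurrence of N with k.
Result: p(6, node(p(p(k, 5), p(6, 5)), k)).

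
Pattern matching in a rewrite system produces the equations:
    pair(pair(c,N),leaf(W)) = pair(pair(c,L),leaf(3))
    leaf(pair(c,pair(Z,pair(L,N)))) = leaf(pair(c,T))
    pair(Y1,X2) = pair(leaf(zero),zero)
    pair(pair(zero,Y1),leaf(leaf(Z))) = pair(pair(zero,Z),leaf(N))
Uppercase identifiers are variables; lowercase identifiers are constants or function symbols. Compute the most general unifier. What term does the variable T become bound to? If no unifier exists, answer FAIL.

Decompose pair/2: pair(c,N) = pair(c,L),  leaf(W) = leaf(3).
Decompose pair/2: c = c,  N = L.
Delete trivial equation c = c.
Bind N := L; substituting into the 2 remaining equations that mention N gives: leaf(pair(c,pair(Z,pair(L,L)))) = leaf(pair(c,T)),  pair(pair(zero,Y1),leaf(leaf(Z))) = pair(pair(zero,Z),leaf(L)).
Decompose leaf/1: W = 3.
Bind W := 3; no other remaining equation mentions W.
Decompose leaf/1: pair(c,pair(Z,pair(L,L))) = pair(c,T).
Decompose pair/2: c = c,  pair(Z,pair(L,L)) = T.
Delete trivial equation c = c.
Bind T := pair(Z,pair(L,L)); no other remaining equation mentions T.
Decompose pair/2: Y1 = leaf(zero),  X2 = zero.
Bind Y1 := leaf(zero); substituting into the one remaining equation that mentions Y1 gives: pair(pair(zero,leaf(zero)),leaf(leaf(Z))) = pair(pair(zero,Z),leaf(L)).
Bind X2 := zero; no other remaining equation mentions X2.
Decompose pair/2: pair(zero,leaf(zero)) = pair(zero,Z),  leaf(leaf(Z)) = leaf(L).
Decompose pair/2: zero = zero,  leaf(zero) = Z.
Delete trivial equation zero = zero.
Bind Z := leaf(zero); substituting into the remaining equation gives: leaf(leaf(leaf(zero))) = leaf(L). Substituting into the earlier binding gives T := pair(leaf(zero),pair(L,L)).
Decompose leaf/1: leaf(leaf(zero)) = L.
Bind L := leaf(leaf(zero)). Substituting into the earlier bindings gives N := leaf(leaf(zero)), T := pair(leaf(zero),pair(leaf(leaf(zero)),leaf(leaf(zero)))).
MGU = { N -> leaf(leaf(zero)), W -> 3, T -> pair(leaf(zero),pair(leaf(leaf(zero)),leaf(leaf(zero)))), Y1 -> leaf(zero), X2 -> zero, Z -> leaf(zero), L -> leaf(leaf(zero)) }, so T -> pair(leaf(zero),pair(leaf(leaf(zero)),leaf(leaf(zero)))).

pair(leaf(zero),pair(leaf(leaf(zero)),leaf(leaf(zero))))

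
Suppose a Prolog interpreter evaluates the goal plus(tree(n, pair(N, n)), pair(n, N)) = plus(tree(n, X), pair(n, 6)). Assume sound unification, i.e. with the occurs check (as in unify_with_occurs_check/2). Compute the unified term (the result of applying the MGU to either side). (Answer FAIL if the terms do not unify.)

plus(tree(n, pair(6, n)), pair(n, 6))

Decompose plus/2: tree(n, pair(N, n)) = tree(n, X),  pair(n, N) = pair(n, 6).
Decompose tree/2: n = n,  pair(N, n) = X.
Delete trivial equation n = n.
Bind X := pair(N, n); no other remaining equation mentions X.
Decompose pair/2: n = n,  N = 6.
Delete trivial equation n = n.
Bind N := 6. Substituting into the earlier binding gives X := pair(6, n).
Applying the MGU to either side gives plus(tree(n, pair(6, n)), pair(n, 6)).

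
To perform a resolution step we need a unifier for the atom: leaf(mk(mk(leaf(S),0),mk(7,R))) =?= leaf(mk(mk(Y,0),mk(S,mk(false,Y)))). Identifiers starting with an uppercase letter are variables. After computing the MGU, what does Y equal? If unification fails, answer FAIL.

Decompose leaf/1: mk(mk(leaf(S),0),mk(7,R)) =?= mk(mk(Y,0),mk(S,mk(false,Y))).
Decompose mk/2: mk(leaf(S),0) =?= mk(Y,0),  mk(7,R) =?= mk(S,mk(false,Y)).
Decompose mk/2: leaf(S) =?= Y,  0 =?= 0.
Bind Y := leaf(S); substituting into the one remaining equation that mentions Y gives: mk(7,R) =?= mk(S,mk(false,leaf(S))).
Delete trivial equation 0 =?= 0.
Decompose mk/2: 7 =?= S,  R =?= mk(false,leaf(S)).
Bind S := 7; substituting into the remaining equation gives: R =?= mk(false,leaf(7)). Substituting into the earlier binding gives Y := leaf(7).
Bind R := mk(false,leaf(7)).
MGU = { Y -> leaf(7), S -> 7, R -> mk(false,leaf(7)) }, so Y -> leaf(7).

leaf(7)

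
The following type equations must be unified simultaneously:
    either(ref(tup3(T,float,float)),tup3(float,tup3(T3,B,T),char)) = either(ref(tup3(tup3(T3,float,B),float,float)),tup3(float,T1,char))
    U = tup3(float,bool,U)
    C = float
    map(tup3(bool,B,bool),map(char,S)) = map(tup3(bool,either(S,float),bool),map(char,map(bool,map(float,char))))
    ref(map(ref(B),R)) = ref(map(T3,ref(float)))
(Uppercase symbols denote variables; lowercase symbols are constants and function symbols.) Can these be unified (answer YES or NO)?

Decompose either/2: ref(tup3(T,float,float)) = ref(tup3(tup3(T3,float,B),float,float)),  tup3(float,tup3(T3,B,T),char) = tup3(float,T1,char).
Decompose ref/1: tup3(T,float,float) = tup3(tup3(T3,float,B),float,float).
Decompose tup3/3: T = tup3(T3,float,B),  float = float,  float = float.
Bind T := tup3(T3,float,B); substituting into the one remaining equation that mentions T gives: tup3(float,tup3(T3,B,tup3(T3,float,B)),char) = tup3(float,T1,char).
Delete trivial equation float = float.
Delete trivial equation float = float.
Decompose tup3/3: float = float,  tup3(T3,B,tup3(T3,float,B)) = T1,  char = char.
Delete trivial equation float = float.
Bind T1 := tup3(T3,B,tup3(T3,float,B)); no other remaining equation mentions T1.
Delete trivial equation char = char.
Occurs check fails: U occurs in tup3(float,bool,U); the equation U = tup3(float,bool,U) has no finite solution.

NO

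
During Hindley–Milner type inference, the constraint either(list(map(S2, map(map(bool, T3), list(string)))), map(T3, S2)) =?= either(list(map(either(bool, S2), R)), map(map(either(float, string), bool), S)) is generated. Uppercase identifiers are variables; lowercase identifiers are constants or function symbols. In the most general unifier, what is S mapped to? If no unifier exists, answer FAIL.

FAIL

Decompose either/2: list(map(S2, map(map(bool, T3), list(string)))) =?= list(map(either(bool, S2), R)),  map(T3, S2) =?= map(map(either(float, string), bool), S).
Decompose list/1: map(S2, map(map(bool, T3), list(string))) =?= map(either(bool, S2), R).
Decompose map/2: S2 =?= either(bool, S2),  map(map(bool, T3), list(string)) =?= R.
Occurs check fails: S2 occurs in either(bool, S2); the equation S2 =?= either(bool, S2) has no finite solution.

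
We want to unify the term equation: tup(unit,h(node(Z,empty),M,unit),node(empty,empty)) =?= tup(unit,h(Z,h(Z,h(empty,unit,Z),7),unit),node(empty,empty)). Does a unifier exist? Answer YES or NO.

NO

Decompose tup/3: unit =?= unit,  h(node(Z,empty),M,unit) =?= h(Z,h(Z,h(empty,unit,Z),7),unit),  node(empty,empty) =?= node(empty,empty).
Delete trivial equation unit =?= unit.
Decompose h/3: node(Z,empty) =?= Z,  M =?= h(Z,h(empty,unit,Z),7),  unit =?= unit.
Occurs check fails: Z occurs in node(Z,empty); the equation Z =?= node(Z,empty) has no finite solution.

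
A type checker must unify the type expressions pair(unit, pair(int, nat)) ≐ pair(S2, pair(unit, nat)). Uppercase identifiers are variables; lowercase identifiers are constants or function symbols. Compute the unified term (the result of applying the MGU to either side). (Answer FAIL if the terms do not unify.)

FAIL

Decompose pair/2: unit ≐ S2,  pair(int, nat) ≐ pair(unit, nat).
Bind S2 := unit; no other remaining equation mentions S2.
Decompose pair/2: int ≐ unit,  nat ≐ nat.
Clash: constants int and unit differ; no unifier exists.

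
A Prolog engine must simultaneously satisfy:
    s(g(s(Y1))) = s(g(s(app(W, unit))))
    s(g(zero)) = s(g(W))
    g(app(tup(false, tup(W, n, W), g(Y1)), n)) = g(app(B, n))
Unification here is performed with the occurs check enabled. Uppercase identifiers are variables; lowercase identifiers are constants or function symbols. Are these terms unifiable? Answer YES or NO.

Decompose s/1: g(s(Y1)) = g(s(app(W, unit))).
Decompose g/1: s(Y1) = s(app(W, unit)).
Decompose s/1: Y1 = app(W, unit).
Bind Y1 := app(W, unit); substituting into the one remaining equation that mentions Y1 gives: g(app(tup(false, tup(W, n, W), g(app(W, unit))), n)) = g(app(B, n)).
Decompose s/1: g(zero) = g(W).
Decompose g/1: zero = W.
Bind W := zero; substituting into the remaining equation gives: g(app(tup(false, tup(zero, n, zero), g(app(zero, unit))), n)) = g(app(B, n)). Substituting into the earlier binding gives Y1 := app(zero, unit).
Decompose g/1: app(tup(false, tup(zero, n, zero), g(app(zero, unit))), n) = app(B, n).
Decompose app/2: tup(false, tup(zero, n, zero), g(app(zero, unit))) = B,  n = n.
Bind B := tup(false, tup(zero, n, zero), g(app(zero, unit))); no other remaining equation mentions B.
Delete trivial equation n = n.
No equations remain and no clash or occurs-check failure arose, so a unifier exists.

YES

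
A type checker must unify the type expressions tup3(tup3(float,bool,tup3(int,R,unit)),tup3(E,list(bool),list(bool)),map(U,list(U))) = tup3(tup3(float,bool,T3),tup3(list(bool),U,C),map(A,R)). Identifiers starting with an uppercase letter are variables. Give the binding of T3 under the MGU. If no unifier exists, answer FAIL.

Decompose tup3/3: tup3(float,bool,tup3(int,R,unit)) = tup3(float,bool,T3),  tup3(E,list(bool),list(bool)) = tup3(list(bool),U,C),  map(U,list(U)) = map(A,R).
Decompose tup3/3: float = float,  bool = bool,  tup3(int,R,unit) = T3.
Delete trivial equation float = float.
Delete trivial equation bool = bool.
Bind T3 := tup3(int,R,unit); no other remaining equation mentions T3.
Decompose tup3/3: E = list(bool),  list(bool) = U,  list(bool) = C.
Bind E := list(bool); no other remaining equation mentions E.
Bind U := list(bool); substituting into the one remaining equation that mentions U gives: map(list(bool),list(list(bool))) = map(A,R).
Bind C := list(bool); no other remaining equation mentions C.
Decompose map/2: list(bool) = A,  list(list(bool)) = R.
Bind A := list(bool); no other remaining equation mentions A.
Bind R := list(list(bool)). Substituting into the earlier binding gives T3 := tup3(int,list(list(bool)),unit).
MGU = { T3 -> tup3(int,list(list(bool)),unit), E -> list(bool), U -> list(bool), C -> list(bool), A -> list(bool), R -> list(list(bool)) }, so T3 -> tup3(int,list(list(bool)),unit).

tup3(int,list(list(bool)),unit)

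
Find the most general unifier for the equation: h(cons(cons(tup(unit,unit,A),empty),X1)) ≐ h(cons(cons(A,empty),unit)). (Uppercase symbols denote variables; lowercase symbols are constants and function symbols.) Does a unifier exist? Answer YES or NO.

Decompose h/1: cons(cons(tup(unit,unit,A),empty),X1) ≐ cons(cons(A,empty),unit).
Decompose cons/2: cons(tup(unit,unit,A),empty) ≐ cons(A,empty),  X1 ≐ unit.
Decompose cons/2: tup(unit,unit,A) ≐ A,  empty ≐ empty.
Occurs check fails: A occurs in tup(unit,unit,A); the equation A ≐ tup(unit,unit,A) has no finite solution.

NO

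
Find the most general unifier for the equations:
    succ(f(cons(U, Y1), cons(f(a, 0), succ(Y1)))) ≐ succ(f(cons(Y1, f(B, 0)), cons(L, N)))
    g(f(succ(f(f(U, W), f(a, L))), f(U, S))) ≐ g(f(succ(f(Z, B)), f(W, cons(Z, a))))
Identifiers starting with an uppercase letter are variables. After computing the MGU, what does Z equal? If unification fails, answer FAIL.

f(f(f(a, f(a, 0)), 0), f(f(a, f(a, 0)), 0))

Decompose succ/1: f(cons(U, Y1), cons(f(a, 0), succ(Y1))) ≐ f(cons(Y1, f(B, 0)), cons(L, N)).
Decompose f/2: cons(U, Y1) ≐ cons(Y1, f(B, 0)),  cons(f(a, 0), succ(Y1)) ≐ cons(L, N).
Decompose cons/2: U ≐ Y1,  Y1 ≐ f(B, 0).
Bind U := Y1; substituting into the one remaining equation that mentions U gives: g(f(succ(f(f(Y1, W), f(a, L))), f(Y1, S))) ≐ g(f(succ(f(Z, B)), f(W, cons(Z, a)))).
Bind Y1 := f(B, 0); substituting into the remaining equations gives: cons(f(a, 0), succ(f(B, 0))) ≐ cons(L, N),  g(f(succ(f(f(f(B, 0), W), f(a, L))), f(f(B, 0), S))) ≐ g(f(succ(f(Z, B)), f(W, cons(Z, a)))). Substituting into the earlier binding gives U := f(B, 0).
Decompose cons/2: f(a, 0) ≐ L,  succ(f(B, 0)) ≐ N.
Bind L := f(a, 0); substituting into the one remaining equation that mentions L gives: g(f(succ(f(f(f(B, 0), W), f(a, f(a, 0)))), f(f(B, 0), S))) ≐ g(f(succ(f(Z, B)), f(W, cons(Z, a)))).
Bind N := succ(f(B, 0)); no other remaining equation mentions N.
Decompose g/1: f(succ(f(f(f(B, 0), W), f(a, f(a, 0)))), f(f(B, 0), S)) ≐ f(succ(f(Z, B)), f(W, cons(Z, a))).
Decompose f/2: succ(f(f(f(B, 0), W), f(a, f(a, 0)))) ≐ succ(f(Z, B)),  f(f(B, 0), S) ≐ f(W, cons(Z, a)).
Decompose succ/1: f(f(f(B, 0), W), f(a, f(a, 0))) ≐ f(Z, B).
Decompose f/2: f(f(B, 0), W) ≐ Z,  f(a, f(a, 0)) ≐ B.
Bind Z := f(f(B, 0), W); substituting into the one remaining equation that mentions Z gives: f(f(B, 0), S) ≐ f(W, cons(f(f(B, 0), W), a)).
Bind B := f(a, f(a, 0)); substituting into the remaining equation gives: f(f(f(a, f(a, 0)), 0), S) ≐ f(W, cons(f(f(f(a, f(a, 0)), 0), W), a)). Substituting into the earlier bindings gives U := f(f(a, f(a, 0)), 0), Y1 := f(f(a, f(a, 0)), 0), N := succ(f(f(a, f(a, 0)), 0)), Z := f(f(f(a, f(a, 0)), 0), W).
Decompose f/2: f(f(a, f(a, 0)), 0) ≐ W,  S ≐ cons(f(f(f(a, f(a, 0)), 0), W), a).
Bind W := f(f(a, f(a, 0)), 0); substituting into the remaining equation gives: S ≐ cons(f(f(f(a, f(a, 0)), 0), f(f(a, f(a, 0)), 0)), a). Substituting into the earlier binding gives Z := f(f(f(a, f(a, 0)), 0), f(f(a, f(a, 0)), 0)).
Bind S := cons(f(f(f(a, f(a, 0)), 0), f(f(a, f(a, 0)), 0)), a).
MGU = { U := f(f(a, f(a, 0)), 0), Y1 := f(f(a, f(a, 0)), 0), L := f(a, 0), N := succ(f(f(a, f(a, 0)), 0)), Z := f(f(f(a, f(a, 0)), 0), f(f(a, f(a, 0)), 0)), B := f(a, f(a, 0)), W := f(f(a, f(a, 0)), 0), S := cons(f(f(f(a, f(a, 0)), 0), f(f(a, f(a, 0)), 0)), a) }, so Z := f(f(f(a, f(a, 0)), 0), f(f(a, f(a, 0)), 0)).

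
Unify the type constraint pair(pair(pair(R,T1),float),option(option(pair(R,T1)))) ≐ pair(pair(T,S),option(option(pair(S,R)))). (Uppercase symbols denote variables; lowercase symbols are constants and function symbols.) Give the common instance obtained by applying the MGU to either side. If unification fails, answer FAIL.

Decompose pair/2: pair(pair(R,T1),float) ≐ pair(T,S),  option(option(pair(R,T1))) ≐ option(option(pair(S,R))).
Decompose pair/2: pair(R,T1) ≐ T,  float ≐ S.
Bind T := pair(R,T1); no other remaining equation mentions T.
Bind S := float; substituting into the remaining equation gives: option(option(pair(R,T1))) ≐ option(option(pair(float,R))).
Decompose option/1: option(pair(R,T1)) ≐ option(pair(float,R)).
Decompose option/1: pair(R,T1) ≐ pair(float,R).
Decompose pair/2: R ≐ float,  T1 ≐ R.
Bind R := float; substituting into the remaining equation gives: T1 ≐ float. Substituting into the earlier binding gives T := pair(float,T1).
Bind T1 := float. Substituting into the earlier binding gives T := pair(float,float).
Applying the MGU to either side gives pair(pair(pair(float,float),float),option(option(pair(float,float)))).

pair(pair(pair(float,float),float),option(option(pair(float,float))))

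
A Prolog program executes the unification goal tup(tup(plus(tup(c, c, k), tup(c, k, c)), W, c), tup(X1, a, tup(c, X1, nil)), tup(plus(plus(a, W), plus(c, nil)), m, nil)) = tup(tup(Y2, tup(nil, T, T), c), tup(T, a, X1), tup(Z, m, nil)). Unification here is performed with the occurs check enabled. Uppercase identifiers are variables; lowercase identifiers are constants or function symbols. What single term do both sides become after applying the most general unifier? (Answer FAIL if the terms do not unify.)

FAIL

Decompose tup/3: tup(plus(tup(c, c, k), tup(c, k, c)), W, c) = tup(Y2, tup(nil, T, T), c),  tup(X1, a, tup(c, X1, nil)) = tup(T, a, X1),  tup(plus(plus(a, W), plus(c, nil)), m, nil) = tup(Z, m, nil).
Decompose tup/3: plus(tup(c, c, k), tup(c, k, c)) = Y2,  W = tup(nil, T, T),  c = c.
Bind Y2 := plus(tup(c, c, k), tup(c, k, c)); no other remaining equation mentions Y2.
Bind W := tup(nil, T, T); substituting into the one remaining equation that mentions W gives: tup(plus(plus(a, tup(nil, T, T)), plus(c, nil)), m, nil) = tup(Z, m, nil).
Delete trivial equation c = c.
Decompose tup/3: X1 = T,  a = a,  tup(c, X1, nil) = X1.
Bind X1 := T; substituting into the one remaining equation that mentions X1 gives: tup(c, T, nil) = T.
Delete trivial equation a = a.
Occurs check fails: T occurs in tup(c, T, nil); the equation T = tup(c, T, nil) has no finite solution.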